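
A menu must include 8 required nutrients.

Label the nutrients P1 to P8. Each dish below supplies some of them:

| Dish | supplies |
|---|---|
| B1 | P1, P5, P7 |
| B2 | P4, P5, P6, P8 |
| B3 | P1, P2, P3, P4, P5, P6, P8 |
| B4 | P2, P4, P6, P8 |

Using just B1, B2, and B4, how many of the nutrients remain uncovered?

1

Union of B1, B2, B4 = {P1, P2, P4, P5, P6, P7, P8}.
Not covered: P3 — 1 nutrient.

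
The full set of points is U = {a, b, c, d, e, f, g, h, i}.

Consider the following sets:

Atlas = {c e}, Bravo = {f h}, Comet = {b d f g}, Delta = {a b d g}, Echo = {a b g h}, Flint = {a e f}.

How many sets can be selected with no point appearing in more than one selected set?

Atlas, Bravo, Delta are pairwise disjoint (Atlas={c,e}; Bravo={f,h}; Delta={a,b,d,g}).
Every remaining set overlaps one of these, and no 4 of the listed sets are pairwise disjoint, so 3 is the maximum.

3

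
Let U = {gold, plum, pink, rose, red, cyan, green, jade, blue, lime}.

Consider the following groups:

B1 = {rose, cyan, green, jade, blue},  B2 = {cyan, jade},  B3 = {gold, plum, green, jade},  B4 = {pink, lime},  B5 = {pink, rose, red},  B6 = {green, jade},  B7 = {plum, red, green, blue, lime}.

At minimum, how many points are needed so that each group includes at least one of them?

Take H = {pink, cyan, green}. Each listed group contains at least one of these, so H is a hitting set of size 3.
No choice of 2 points meets every group, so 3 is the minimum.

3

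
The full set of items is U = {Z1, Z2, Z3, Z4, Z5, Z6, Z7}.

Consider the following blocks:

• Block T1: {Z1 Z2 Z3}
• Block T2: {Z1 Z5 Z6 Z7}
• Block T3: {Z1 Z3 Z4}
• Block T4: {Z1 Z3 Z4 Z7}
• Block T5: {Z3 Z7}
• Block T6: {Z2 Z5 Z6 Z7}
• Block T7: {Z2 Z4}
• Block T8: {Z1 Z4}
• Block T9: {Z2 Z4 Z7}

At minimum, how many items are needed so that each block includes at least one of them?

Take H = {Z3, Z4, Z5}. Each listed block contains at least one of these, so H is a hitting set of size 3.
No choice of 2 items meets every block, so 3 is the minimum.

3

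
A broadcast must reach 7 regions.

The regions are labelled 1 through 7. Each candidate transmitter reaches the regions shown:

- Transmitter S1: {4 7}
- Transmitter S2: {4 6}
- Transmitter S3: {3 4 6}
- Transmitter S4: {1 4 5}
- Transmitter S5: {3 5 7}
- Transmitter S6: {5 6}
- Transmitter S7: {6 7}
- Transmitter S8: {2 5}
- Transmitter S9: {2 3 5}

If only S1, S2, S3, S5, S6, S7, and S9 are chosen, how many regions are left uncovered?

Union of S1, S2, S3, S5, S6, S7, S9 = {2, 3, 4, 5, 6, 7}.
Not covered: 1 — 1 region.

1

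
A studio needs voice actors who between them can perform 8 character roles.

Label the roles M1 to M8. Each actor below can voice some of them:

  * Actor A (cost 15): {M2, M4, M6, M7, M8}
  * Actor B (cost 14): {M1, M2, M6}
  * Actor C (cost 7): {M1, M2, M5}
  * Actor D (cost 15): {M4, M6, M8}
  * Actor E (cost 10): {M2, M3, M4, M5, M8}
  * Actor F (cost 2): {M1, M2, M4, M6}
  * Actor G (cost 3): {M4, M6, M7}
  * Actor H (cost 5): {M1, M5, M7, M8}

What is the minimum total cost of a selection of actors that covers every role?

E, F, G together cover every role (E ∪ F ∪ G = {M1, M2, M3, M4, M5, M6, M7, M8}); total cost 10 + 2 + 3 = 15.
The greedy pick F, H, E costs 17; no covering selection beats 15.

15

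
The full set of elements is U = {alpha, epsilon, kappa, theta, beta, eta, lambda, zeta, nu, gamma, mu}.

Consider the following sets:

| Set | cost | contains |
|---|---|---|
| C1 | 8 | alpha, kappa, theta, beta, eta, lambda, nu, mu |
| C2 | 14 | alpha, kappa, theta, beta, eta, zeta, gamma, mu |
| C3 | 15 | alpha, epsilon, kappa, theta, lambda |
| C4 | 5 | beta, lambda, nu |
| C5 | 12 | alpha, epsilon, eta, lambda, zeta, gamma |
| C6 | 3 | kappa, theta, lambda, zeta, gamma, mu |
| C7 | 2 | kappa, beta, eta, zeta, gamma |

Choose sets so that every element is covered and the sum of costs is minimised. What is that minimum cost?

C4, C5, C6 together cover every element (C4 ∪ C5 ∪ C6 = {alpha, epsilon, kappa, theta, beta, eta, lambda, zeta, nu, gamma, mu}); total cost 5 + 12 + 3 = 20.
The greedy pick C7, C6, C1, C5 costs 25; no covering selection beats 20.

20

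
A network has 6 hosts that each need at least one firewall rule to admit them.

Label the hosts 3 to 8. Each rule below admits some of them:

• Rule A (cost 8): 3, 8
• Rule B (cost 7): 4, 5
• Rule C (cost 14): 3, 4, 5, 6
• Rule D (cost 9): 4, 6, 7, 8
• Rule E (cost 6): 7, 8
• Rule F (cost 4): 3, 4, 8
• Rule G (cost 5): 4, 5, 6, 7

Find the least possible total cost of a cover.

9

F, G together cover every host (F ∪ G = {3, 4, 5, 6, 7, 8}); total cost 4 + 5 = 9.
No covering selection has total cost below 9.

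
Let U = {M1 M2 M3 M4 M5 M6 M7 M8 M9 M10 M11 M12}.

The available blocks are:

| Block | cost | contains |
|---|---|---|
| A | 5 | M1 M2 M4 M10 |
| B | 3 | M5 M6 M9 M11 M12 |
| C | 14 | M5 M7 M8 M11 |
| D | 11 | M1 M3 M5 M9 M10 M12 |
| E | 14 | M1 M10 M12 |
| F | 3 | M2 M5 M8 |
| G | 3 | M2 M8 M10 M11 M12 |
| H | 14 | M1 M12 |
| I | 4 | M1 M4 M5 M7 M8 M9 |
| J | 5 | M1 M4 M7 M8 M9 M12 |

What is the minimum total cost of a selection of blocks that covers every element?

21

B, D, F, I together cover every element (B ∪ D ∪ F ∪ I = {M1, M2, M3, M4, M5, M6, M7, M8, M9, M10, M11, M12}); total cost 3 + 11 + 3 + 4 = 21.
No covering selection has total cost below 21.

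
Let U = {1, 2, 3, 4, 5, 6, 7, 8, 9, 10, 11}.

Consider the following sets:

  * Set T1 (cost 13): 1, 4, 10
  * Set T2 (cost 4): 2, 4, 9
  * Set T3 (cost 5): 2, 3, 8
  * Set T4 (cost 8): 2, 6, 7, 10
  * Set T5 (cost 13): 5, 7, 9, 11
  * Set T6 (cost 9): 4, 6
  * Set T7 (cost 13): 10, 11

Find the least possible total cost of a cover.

T1, T3, T4, T5 together cover every item (T1 ∪ T3 ∪ T4 ∪ T5 = {1, 2, 3, 4, 5, 6, 7, 8, 9, 10, 11}); total cost 13 + 5 + 8 + 13 = 39.
The greedy pick T2, T3, T4, T5, T1 costs 43; no covering selection beats 39.

39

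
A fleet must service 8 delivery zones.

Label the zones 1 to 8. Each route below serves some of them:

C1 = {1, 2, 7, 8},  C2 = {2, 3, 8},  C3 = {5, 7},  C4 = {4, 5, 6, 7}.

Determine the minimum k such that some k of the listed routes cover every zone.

3

Take {C1, C2, C4}. Their union is {1, 2, 3, 4, 5, 6, 7, 8}, which is all 8 zones.
Only C1 contains 1, so C1 is forced; the remaining 4 zones need at least 2 more routes (each remaining route adds at most 3) — so at least 3 routes are needed, and 3 is optimal.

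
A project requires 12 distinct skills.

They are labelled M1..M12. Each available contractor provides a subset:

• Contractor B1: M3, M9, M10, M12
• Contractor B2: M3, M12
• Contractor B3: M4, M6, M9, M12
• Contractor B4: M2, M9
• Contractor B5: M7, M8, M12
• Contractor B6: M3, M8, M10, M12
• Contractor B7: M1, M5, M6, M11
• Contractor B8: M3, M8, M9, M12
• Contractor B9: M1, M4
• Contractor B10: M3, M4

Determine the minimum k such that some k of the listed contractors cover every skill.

Take {B1, B4, B5, B7, B10}. Their union is {M1, M2, M3, M4, M5, M6, M7, M8, M9, M10, M11, M12}, which is all 12 skills.
No 4 of the 10 contractors cover everything (all 210 combinations miss at least one skill), so 5 is optimal.

5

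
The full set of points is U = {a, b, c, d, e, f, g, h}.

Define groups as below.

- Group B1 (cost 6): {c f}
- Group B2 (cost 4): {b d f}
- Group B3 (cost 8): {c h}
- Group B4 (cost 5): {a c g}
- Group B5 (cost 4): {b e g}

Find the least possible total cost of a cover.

21

B2, B3, B4, B5 together cover every point (B2 ∪ B3 ∪ B4 ∪ B5 = {a, b, c, d, e, f, g, h}); total cost 4 + 8 + 5 + 4 = 21.
No covering selection has total cost below 21.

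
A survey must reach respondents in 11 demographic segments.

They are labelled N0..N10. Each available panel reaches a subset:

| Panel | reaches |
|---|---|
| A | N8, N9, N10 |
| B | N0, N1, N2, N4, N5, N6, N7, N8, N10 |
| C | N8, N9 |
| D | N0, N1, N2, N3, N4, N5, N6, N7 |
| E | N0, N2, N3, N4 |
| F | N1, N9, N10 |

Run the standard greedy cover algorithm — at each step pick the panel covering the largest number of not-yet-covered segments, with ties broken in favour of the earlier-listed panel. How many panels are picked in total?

3

Greedy: pick B (covers 9 new) → pick A (covers 1 new) → pick D (covers 1 new). Total picks: 3.
(The true minimum cover uses only 2 panels, so greedy is not optimal here.)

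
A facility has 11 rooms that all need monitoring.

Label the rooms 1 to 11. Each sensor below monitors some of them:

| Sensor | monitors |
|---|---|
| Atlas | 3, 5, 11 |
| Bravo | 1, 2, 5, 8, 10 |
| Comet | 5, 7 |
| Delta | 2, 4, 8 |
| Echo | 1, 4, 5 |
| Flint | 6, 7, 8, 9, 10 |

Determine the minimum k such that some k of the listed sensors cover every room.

Atlas and Delta and Echo and Flint together: Atlas ∪ Delta ∪ Echo ∪ Flint = {1, 2, 3, 4, 5, 6, 7, 8, 9, 10, 11} — every room is covered.
No 3 of the 6 sensors cover everything (all 20 combinations miss at least one room), so 4 is optimal.

4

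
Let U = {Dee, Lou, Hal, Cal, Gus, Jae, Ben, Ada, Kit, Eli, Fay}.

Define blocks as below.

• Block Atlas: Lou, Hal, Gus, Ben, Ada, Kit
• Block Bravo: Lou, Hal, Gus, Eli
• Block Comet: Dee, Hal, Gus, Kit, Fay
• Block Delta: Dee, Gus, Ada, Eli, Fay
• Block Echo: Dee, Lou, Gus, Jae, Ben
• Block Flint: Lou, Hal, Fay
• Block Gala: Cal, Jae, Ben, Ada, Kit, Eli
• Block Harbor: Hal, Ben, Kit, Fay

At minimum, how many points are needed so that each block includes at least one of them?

Take H = {Dee, Hal, Jae}. Each listed block contains at least one of these, so H is a hitting set of size 3.
No choice of 2 points meets every block, so 3 is the minimum.

3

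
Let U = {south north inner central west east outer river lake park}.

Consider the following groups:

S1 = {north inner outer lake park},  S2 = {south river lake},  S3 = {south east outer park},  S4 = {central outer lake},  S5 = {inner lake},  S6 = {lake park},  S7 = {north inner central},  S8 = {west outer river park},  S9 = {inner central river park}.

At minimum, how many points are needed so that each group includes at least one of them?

3

The 3 points {central, lake, park} hit every group.
No choice of 2 points meets every group, so 3 is the minimum.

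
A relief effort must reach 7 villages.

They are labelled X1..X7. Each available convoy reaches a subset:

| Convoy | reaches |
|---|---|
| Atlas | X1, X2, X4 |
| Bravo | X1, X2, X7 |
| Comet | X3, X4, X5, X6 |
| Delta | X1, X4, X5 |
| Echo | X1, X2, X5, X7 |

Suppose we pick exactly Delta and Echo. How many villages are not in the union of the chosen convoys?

2

Union of Delta, Echo = {X1, X2, X4, X5, X7}.
Not covered: X3, X6 — 2 villages.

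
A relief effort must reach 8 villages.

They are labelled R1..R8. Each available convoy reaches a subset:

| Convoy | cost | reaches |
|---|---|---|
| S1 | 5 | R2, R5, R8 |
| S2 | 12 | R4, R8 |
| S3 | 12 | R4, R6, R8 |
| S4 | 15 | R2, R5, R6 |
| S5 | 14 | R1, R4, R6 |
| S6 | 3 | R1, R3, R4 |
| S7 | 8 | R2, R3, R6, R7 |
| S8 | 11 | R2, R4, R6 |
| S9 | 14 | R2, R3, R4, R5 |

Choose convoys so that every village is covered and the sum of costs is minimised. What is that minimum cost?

16

S1, S6, S7 together cover every village (S1 ∪ S6 ∪ S7 = {R1, R2, R3, R4, R5, R6, R7, R8}); total cost 5 + 3 + 8 = 16.
No covering selection has total cost below 16.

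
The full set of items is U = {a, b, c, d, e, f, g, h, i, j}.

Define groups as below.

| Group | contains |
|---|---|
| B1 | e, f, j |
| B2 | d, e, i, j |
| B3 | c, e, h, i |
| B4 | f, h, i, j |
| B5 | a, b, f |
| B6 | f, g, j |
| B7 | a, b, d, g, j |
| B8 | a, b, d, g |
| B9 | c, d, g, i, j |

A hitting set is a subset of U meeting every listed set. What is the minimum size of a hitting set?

3

Take T = {b, e, j}. Each listed group contains at least one of these, so T is a hitting set of size 3.
No choice of 2 items meets every group, so 3 is the minimum.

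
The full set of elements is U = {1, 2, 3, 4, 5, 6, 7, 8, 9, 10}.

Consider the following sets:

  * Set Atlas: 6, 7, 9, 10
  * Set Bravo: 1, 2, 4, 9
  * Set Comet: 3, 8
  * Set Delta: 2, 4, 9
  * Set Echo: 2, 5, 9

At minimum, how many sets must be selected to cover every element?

4

Take {Atlas, Bravo, Comet, Echo}. Their union is {1, 2, 3, 4, 5, 6, 7, 8, 9, 10}, which is all 10 elements.
Only Echo contains 5, so Echo is forced; the remaining 7 elements need at least 3 more sets (each remaining set adds at most 3) — so at least 4 sets are needed, and 4 is optimal.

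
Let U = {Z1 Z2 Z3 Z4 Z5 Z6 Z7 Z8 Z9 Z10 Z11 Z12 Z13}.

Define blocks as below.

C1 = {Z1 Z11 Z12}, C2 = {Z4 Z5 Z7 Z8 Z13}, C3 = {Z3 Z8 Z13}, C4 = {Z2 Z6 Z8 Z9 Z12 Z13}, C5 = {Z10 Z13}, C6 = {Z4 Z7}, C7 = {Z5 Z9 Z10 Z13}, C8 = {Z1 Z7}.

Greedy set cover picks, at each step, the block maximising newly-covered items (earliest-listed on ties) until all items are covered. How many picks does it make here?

Greedy: pick C4 (covers 6 new) → pick C2 (covers 3 new) → pick C1 (covers 2 new) → pick C3 (covers 1 new) → pick C5 (covers 1 new). Total picks: 5.

5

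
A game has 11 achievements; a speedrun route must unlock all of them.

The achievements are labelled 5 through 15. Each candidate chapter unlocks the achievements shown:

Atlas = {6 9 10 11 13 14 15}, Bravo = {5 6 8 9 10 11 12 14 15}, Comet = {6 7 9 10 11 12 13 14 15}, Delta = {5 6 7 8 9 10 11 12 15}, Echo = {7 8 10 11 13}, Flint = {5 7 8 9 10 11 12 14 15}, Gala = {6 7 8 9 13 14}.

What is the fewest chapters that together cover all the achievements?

Take {Flint, Gala}. Their union is {5, 6, 7, 8, 9, 10, 11, 12, 13, 14, 15}, which is all 11 achievements.
No single chapter has all 11 achievements (the largest, Bravo, has 9), so 2 is optimal.

2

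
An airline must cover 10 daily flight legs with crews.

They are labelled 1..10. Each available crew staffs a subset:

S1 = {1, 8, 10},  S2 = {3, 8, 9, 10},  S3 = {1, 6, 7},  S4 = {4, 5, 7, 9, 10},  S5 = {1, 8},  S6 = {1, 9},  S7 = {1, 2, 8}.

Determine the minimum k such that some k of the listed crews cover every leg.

4

Take {S2, S3, S4, S7}. Their union is {1, 2, 3, 4, 5, 6, 7, 8, 9, 10}, which is all 10 legs.
No 3 of the 7 crews cover everything (all 35 combinations miss at least one leg), so 4 is optimal.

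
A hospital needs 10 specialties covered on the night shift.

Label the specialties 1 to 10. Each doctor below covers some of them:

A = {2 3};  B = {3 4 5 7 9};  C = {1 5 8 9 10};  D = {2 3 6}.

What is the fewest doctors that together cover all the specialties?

Take {B, C, D}. Their union is {1, 2, 3, 4, 5, 6, 7, 8, 9, 10}, which is all 10 specialties.
Only C contains 1, so C is forced; the remaining 5 specialties need at least 2 more doctors (each remaining doctor adds at most 3) — so at least 3 doctors are needed, and 3 is optimal.

3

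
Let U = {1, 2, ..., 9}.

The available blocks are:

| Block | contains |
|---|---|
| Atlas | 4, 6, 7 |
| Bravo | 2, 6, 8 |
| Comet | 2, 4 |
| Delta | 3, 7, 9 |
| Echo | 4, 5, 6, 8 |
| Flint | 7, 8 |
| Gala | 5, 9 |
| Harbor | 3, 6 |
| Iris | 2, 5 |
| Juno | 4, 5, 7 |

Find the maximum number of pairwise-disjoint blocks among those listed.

Comet, Flint, Gala, Harbor are pairwise disjoint (Comet={2,4}; Flint={7,8}; Gala={5,9}; Harbor={3,6}).
Every remaining block overlaps one of these, and no 5 of the listed blocks are pairwise disjoint, so 4 is the maximum.

4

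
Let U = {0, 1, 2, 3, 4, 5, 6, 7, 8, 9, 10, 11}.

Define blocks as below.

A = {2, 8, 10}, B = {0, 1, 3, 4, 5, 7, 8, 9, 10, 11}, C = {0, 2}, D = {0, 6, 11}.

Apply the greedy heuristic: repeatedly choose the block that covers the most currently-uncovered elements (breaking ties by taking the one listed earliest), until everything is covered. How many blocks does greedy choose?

3

Greedy: pick B (covers 10 new) → pick A (covers 1 new) → pick D (covers 1 new). Total picks: 3.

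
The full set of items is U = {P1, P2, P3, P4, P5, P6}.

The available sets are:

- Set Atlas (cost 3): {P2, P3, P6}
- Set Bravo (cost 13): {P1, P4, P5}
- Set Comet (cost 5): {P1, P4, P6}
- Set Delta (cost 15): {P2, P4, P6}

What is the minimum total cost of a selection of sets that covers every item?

16

Atlas, Bravo together cover every item (Atlas ∪ Bravo = {P1, P2, P3, P4, P5, P6}); total cost 3 + 13 = 16.
The greedy pick Atlas, Comet, Bravo costs 21; no covering selection beats 16.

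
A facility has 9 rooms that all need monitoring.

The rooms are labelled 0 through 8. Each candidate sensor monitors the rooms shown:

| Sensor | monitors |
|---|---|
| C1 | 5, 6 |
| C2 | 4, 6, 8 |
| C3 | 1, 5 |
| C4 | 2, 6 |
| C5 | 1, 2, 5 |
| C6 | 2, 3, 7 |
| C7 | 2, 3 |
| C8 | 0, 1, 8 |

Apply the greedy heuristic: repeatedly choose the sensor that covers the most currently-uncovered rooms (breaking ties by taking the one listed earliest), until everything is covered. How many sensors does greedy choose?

4

Greedy: pick C2 (covers 3 new) → pick C5 (covers 3 new) → pick C6 (covers 2 new) → pick C8 (covers 1 new). Total picks: 4.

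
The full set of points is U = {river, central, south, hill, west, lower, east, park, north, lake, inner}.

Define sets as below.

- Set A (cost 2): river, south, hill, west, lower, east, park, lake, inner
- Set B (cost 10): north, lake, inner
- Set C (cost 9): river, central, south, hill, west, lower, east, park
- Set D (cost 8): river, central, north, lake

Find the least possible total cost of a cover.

10

A, D together cover every point (A ∪ D = {river, central, south, hill, west, lower, east, park, north, lake, inner}); total cost 2 + 8 = 10.
No covering selection has total cost below 10.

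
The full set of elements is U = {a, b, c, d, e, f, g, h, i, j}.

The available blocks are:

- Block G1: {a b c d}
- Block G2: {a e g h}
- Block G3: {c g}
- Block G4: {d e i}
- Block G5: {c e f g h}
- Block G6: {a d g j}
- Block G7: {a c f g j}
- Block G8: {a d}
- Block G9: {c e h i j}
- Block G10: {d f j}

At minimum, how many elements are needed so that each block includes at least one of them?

T = {c, d, e} meets every block (each contains at least one member of T), and |T| = 3.
No choice of 2 elements meets every block, so 3 is the minimum.

3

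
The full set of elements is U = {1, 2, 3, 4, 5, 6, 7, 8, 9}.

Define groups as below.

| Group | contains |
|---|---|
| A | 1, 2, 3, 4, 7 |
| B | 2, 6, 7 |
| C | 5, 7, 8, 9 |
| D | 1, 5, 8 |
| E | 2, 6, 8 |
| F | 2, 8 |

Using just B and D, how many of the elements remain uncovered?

3

Union of B, D = {1, 2, 5, 6, 7, 8}.
Not covered: 3, 4, 9 — 3 elements.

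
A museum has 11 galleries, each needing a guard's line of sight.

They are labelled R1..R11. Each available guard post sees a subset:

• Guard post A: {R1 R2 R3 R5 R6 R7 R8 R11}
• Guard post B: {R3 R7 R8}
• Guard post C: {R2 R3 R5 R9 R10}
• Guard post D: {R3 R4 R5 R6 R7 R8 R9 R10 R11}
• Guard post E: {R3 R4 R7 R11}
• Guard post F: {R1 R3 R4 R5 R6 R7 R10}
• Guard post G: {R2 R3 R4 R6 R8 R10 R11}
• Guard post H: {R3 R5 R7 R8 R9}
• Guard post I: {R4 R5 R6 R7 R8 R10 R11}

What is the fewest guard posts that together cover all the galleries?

A and D together: A ∪ D = {R1, R2, R3, R4, R5, R6, R7, R8, R9, R10, R11} — every gallery is covered.
No single guard post has all 11 galleries (the largest, D, has 9), so 2 is optimal.

2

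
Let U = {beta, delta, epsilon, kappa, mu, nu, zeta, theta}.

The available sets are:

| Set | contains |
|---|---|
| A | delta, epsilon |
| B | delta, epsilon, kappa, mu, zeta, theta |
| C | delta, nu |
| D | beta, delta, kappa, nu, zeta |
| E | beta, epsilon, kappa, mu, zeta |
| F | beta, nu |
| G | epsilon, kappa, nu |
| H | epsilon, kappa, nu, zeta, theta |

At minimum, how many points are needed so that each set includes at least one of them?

2

The 2 points {epsilon, nu} hit every set.
The sets A, F are pairwise disjoint, so any hitting set needs a separate point for each — at least 2. Hence 2 is optimal.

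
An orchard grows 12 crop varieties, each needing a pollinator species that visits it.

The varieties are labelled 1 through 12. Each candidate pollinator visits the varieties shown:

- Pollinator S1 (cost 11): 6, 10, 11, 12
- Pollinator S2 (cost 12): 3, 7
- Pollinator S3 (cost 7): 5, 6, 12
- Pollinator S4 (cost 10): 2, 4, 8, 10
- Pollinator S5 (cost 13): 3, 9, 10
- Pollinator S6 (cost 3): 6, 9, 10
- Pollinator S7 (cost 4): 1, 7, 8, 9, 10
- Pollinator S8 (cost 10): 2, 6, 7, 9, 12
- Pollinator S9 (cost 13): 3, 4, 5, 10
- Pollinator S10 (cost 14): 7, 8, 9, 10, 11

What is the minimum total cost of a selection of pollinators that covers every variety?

38

S1, S7, S8, S9 together cover every variety (S1 ∪ S7 ∪ S8 ∪ S9 = {1, 2, 3, 4, 5, 6, 7, 8, 9, 10, 11, 12}); total cost 11 + 4 + 10 + 13 = 38.
The greedy pick S7, S3, S4, S1, S2 costs 44; no covering selection beats 38.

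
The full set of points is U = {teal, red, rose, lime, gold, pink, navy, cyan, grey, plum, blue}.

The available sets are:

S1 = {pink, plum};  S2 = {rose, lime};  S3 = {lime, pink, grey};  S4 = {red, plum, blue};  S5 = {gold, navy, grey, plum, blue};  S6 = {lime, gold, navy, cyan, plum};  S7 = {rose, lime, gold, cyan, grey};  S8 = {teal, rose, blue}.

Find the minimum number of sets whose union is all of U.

4

S3, S4, S6, and S8 cover everything between them: the union {teal, red, rose, lime, gold, pink, navy, cyan, grey, plum, blue} is all of U.
No 3 of the 8 sets cover everything (all 56 combinations miss at least one point), so 4 is optimal.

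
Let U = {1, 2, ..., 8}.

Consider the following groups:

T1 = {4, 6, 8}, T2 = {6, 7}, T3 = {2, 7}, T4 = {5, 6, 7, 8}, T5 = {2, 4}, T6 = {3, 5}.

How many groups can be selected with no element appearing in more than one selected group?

T2, T5, T6 are pairwise disjoint (T2={6,7}; T5={2,4}; T6={3,5}).
Every remaining group overlaps one of these, and no 4 of the listed groups are pairwise disjoint, so 3 is the maximum.

3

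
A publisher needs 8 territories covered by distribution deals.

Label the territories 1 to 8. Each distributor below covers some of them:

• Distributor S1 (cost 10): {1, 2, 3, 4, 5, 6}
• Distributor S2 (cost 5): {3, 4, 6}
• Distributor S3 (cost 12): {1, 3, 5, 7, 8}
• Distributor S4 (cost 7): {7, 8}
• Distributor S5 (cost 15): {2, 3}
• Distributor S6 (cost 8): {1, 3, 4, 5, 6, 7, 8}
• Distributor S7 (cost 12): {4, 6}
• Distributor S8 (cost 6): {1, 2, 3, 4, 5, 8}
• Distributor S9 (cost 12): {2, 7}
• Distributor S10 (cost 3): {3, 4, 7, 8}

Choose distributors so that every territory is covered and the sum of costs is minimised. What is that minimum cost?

13

S1, S10 together cover every territory (S1 ∪ S10 = {1, 2, 3, 4, 5, 6, 7, 8}); total cost 10 + 3 = 13.
The greedy pick S10, S8, S2 costs 14; no covering selection beats 13.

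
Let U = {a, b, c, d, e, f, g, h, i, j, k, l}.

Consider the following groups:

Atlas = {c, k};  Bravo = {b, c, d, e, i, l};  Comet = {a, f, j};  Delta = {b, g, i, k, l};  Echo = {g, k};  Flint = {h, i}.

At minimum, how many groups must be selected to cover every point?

Bravo, Comet, Delta, and Flint cover everything between them: the union {a, b, c, d, e, f, g, h, i, j, k, l} is all of U.
No 3 of the 6 groups cover everything (all 20 combinations miss at least one point), so 4 is optimal.

4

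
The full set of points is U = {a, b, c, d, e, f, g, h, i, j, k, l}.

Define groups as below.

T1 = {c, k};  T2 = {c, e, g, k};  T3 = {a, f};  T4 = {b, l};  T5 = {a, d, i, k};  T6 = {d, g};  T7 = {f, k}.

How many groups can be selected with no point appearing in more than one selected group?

4

T1, T3, T4, T6 are pairwise disjoint (T1={c,k}; T3={a,f}; T4={b,l}; T6={d,g}).
Every remaining group overlaps one of these, and no 5 of the listed groups are pairwise disjoint, so 4 is the maximum.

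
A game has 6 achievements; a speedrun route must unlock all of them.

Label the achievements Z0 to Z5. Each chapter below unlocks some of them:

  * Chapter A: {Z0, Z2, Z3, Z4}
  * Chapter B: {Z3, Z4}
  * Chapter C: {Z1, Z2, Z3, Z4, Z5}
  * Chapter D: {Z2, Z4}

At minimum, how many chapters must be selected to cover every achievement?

2

A and C together: A ∪ C = {Z0, Z1, Z2, Z3, Z4, Z5} — every achievement is covered.
No single chapter has all 6 achievements (the largest, C, has 5), so 2 is optimal.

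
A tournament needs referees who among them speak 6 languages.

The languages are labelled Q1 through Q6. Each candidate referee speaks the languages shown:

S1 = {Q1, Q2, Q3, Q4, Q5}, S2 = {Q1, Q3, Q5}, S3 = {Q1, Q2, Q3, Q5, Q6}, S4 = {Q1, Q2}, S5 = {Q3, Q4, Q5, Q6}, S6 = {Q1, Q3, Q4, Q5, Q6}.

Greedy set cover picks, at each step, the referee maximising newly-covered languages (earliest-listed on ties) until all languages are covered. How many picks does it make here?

2

Greedy: pick S1 (covers 5 new) → pick S3 (covers 1 new). Total picks: 2.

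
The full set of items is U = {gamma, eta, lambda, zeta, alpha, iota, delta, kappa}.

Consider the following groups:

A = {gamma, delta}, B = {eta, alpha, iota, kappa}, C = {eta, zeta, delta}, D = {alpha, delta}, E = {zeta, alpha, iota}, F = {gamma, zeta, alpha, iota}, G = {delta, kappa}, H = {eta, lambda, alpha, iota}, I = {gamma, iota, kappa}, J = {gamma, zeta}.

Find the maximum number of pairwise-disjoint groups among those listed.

G, H, J are pairwise disjoint (G={delta,kappa}; H={eta,lambda,alpha,iota}; J={gamma,zeta}).
Every remaining group overlaps one of these, and no 4 of the listed groups are pairwise disjoint, so 3 is the maximum.

3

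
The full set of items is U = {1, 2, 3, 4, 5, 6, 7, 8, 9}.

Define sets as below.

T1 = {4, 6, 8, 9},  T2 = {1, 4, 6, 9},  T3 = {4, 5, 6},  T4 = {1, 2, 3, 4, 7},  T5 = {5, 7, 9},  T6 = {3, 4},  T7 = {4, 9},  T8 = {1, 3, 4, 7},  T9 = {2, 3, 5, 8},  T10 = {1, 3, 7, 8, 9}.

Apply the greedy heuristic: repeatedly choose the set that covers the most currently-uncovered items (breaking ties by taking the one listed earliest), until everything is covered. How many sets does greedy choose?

3

Greedy: pick T4 (covers 5 new) → pick T1 (covers 3 new) → pick T3 (covers 1 new). Total picks: 3.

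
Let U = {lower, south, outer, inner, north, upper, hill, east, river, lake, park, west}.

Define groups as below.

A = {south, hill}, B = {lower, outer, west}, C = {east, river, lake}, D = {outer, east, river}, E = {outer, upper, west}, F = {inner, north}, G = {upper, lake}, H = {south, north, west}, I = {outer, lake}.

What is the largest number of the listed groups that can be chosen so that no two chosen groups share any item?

A, B, F, G are pairwise disjoint (A={south,hill}; B={lower,outer,west}; F={inner,north}; G={upper,lake}).
Every remaining group overlaps one of these, and no 5 of the listed groups are pairwise disjoint, so 4 is the maximum.

4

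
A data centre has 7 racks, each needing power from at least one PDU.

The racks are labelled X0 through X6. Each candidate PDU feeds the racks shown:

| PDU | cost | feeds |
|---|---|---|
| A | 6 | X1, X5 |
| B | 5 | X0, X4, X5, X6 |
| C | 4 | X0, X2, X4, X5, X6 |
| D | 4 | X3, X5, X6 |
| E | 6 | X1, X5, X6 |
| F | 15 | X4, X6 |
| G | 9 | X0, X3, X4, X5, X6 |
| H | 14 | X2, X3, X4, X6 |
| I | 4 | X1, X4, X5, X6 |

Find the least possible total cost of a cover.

C, D, I together cover every rack (C ∪ D ∪ I = {X0, X1, X2, X3, X4, X5, X6}); total cost 4 + 4 + 4 = 12.
No covering selection has total cost below 12.

12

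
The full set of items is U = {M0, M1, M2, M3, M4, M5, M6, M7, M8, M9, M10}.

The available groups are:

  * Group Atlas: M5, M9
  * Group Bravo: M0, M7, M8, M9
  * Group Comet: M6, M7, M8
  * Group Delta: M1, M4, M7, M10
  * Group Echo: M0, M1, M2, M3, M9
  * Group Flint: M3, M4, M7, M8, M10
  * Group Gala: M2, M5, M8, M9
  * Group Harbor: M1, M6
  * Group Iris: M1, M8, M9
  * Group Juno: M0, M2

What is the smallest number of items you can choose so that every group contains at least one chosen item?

4

The 4 items {M1, M2, M5, M8} hit every group.
The groups Atlas, Flint, Harbor, Juno are pairwise disjoint, so any hitting set needs a separate item for each — at least 4. Hence 4 is optimal.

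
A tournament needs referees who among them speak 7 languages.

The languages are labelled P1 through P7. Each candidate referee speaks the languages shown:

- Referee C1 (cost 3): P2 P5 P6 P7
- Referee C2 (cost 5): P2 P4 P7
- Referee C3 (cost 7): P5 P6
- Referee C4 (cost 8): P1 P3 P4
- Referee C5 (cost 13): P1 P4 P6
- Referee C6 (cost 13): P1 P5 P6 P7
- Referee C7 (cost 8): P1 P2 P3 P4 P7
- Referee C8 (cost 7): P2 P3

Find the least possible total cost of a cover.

C1, C4 together cover every language (C1 ∪ C4 = {P1, P2, P3, P4, P5, P6, P7}); total cost 3 + 8 = 11.
No covering selection has total cost below 11.

11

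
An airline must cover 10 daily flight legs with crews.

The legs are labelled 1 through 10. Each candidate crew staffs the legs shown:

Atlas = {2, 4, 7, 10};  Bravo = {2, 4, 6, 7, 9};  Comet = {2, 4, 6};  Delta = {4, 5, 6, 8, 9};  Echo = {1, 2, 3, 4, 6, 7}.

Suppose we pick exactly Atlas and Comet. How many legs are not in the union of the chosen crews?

Union of Atlas, Comet = {2, 4, 6, 7, 10}.
Not covered: 1, 3, 5, 8, 9 — 5 legs.

5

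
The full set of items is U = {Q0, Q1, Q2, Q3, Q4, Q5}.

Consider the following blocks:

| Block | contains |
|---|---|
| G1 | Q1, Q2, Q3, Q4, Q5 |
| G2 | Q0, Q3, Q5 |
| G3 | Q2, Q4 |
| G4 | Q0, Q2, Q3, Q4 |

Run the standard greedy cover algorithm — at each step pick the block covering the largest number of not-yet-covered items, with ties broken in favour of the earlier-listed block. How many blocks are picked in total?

Greedy: pick G1 (covers 5 new) → pick G2 (covers 1 new). Total picks: 2.

2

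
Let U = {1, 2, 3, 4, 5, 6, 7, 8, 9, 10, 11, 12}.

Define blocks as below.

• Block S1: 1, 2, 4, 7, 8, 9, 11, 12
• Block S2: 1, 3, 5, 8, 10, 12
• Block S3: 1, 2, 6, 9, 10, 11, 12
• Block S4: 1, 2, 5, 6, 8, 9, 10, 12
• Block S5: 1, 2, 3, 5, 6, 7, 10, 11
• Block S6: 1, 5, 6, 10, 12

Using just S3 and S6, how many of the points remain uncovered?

4

Union of S3, S6 = {1, 2, 5, 6, 9, 10, 11, 12}.
Not covered: 3, 4, 7, 8 — 4 points.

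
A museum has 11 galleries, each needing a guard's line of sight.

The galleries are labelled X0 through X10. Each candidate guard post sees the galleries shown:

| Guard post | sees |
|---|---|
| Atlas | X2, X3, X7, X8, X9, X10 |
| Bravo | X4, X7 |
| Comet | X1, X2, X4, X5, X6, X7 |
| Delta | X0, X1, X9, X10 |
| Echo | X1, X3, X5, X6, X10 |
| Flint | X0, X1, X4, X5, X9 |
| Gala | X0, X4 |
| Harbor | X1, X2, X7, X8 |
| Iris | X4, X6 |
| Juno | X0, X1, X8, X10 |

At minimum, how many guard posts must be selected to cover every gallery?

3

Take {Atlas, Comet, Juno}. Their union is {X0, X1, X2, X3, X4, X5, X6, X7, X8, X9, X10}, which is all 11 galleries.
No 2 of the 10 guard posts cover everything (all 45 combinations miss at least one gallery), so 3 is optimal.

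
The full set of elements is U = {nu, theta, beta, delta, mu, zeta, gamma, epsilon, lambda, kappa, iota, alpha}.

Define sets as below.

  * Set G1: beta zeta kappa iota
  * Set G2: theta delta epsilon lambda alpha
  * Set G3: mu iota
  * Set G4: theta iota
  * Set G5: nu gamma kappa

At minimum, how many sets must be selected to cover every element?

G1, G2, G3, and G5 cover everything between them: the union {nu, theta, beta, delta, mu, zeta, gamma, epsilon, lambda, kappa, iota, alpha} is all of U.
No 3 of the 5 sets cover everything (all 10 combinations miss at least one element), so 4 is optimal.

4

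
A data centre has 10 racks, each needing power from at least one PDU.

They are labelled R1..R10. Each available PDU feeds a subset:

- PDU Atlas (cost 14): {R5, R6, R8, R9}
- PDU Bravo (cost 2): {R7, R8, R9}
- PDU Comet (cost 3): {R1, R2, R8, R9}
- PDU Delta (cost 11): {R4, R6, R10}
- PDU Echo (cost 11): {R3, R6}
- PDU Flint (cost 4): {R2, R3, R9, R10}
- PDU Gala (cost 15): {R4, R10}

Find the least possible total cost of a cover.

Atlas, Bravo, Comet, Delta, Flint together cover every rack (Atlas ∪ Bravo ∪ Comet ∪ Delta ∪ Flint = {R1, R2, R3, R4, R5, R6, R7, R8, R9, R10}); total cost 14 + 2 + 3 + 11 + 4 = 34.
No covering selection has total cost below 34.

34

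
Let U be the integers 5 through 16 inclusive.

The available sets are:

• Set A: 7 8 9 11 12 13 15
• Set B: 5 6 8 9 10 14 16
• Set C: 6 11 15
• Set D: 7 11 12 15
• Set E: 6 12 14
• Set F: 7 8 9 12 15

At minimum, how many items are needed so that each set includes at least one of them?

The 2 items {6, 7} hit every set.
The sets B, D are pairwise disjoint, so any hitting set needs a separate item for each — at least 2. Hence 2 is optimal.

2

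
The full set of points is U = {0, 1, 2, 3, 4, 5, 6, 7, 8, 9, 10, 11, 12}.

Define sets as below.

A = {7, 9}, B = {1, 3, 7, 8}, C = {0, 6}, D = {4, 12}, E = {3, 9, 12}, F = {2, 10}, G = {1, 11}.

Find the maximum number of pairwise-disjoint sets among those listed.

5

A, C, D, F, G are pairwise disjoint (A={7,9}; C={0,6}; D={4,12}; F={2,10}; G={1,11}).
Every remaining set overlaps one of these, and no 6 of the listed sets are pairwise disjoint, so 5 is the maximum.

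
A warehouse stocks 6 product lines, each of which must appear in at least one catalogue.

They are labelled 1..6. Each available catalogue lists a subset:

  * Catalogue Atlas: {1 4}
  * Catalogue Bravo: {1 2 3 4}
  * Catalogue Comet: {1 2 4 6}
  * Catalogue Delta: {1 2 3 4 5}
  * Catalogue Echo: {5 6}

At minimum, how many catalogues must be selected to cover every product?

2

Delta and Echo together: Delta ∪ Echo = {1, 2, 3, 4, 5, 6} — every product is covered.
No single catalogue has all 6 products (the largest, Delta, has 5), so 2 is optimal.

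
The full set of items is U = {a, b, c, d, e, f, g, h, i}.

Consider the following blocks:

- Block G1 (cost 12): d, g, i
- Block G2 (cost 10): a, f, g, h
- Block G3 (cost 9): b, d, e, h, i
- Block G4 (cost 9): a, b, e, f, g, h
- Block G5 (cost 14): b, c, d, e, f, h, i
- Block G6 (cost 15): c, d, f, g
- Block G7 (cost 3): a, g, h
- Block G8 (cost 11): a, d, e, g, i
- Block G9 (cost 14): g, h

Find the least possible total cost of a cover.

17

G5, G7 together cover every item (G5 ∪ G7 = {a, b, c, d, e, f, g, h, i}); total cost 14 + 3 = 17.
The greedy pick G7, G3, G5 costs 26; no covering selection beats 17.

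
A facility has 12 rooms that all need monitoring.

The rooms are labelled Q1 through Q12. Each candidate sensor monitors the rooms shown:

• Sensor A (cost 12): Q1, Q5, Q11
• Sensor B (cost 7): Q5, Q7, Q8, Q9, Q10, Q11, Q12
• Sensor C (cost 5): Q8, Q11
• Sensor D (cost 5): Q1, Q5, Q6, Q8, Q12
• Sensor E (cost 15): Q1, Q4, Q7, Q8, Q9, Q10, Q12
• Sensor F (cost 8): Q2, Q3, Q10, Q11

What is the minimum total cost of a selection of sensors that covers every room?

28

D, E, F together cover every room (D ∪ E ∪ F = {Q1, Q2, Q3, Q4, Q5, Q6, Q7, Q8, Q9, Q10, Q11, Q12}); total cost 5 + 15 + 8 = 28.
The greedy pick B, D, F, E costs 35; no covering selection beats 28.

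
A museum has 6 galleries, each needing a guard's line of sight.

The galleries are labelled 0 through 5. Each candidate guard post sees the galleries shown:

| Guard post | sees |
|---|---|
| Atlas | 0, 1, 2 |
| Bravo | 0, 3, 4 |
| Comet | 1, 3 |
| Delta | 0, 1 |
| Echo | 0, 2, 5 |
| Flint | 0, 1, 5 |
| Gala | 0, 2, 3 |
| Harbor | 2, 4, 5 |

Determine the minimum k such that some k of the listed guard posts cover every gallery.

3

Bravo and Delta and Echo together: Bravo ∪ Delta ∪ Echo = {0, 1, 2, 3, 4, 5} — every gallery is covered.
No 2 of the 8 guard posts cover everything (all 28 combinations miss at least one gallery), so 3 is optimal.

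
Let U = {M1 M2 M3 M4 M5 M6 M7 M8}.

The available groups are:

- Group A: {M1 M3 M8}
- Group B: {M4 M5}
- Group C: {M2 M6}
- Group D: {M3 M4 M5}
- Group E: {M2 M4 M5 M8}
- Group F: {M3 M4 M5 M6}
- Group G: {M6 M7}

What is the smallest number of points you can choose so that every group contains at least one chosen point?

The 3 points {M1, M5, M6} hit every group.
The groups A, B, G are pairwise disjoint, so any hitting set needs a separate point for each — at least 3. Hence 3 is optimal.

3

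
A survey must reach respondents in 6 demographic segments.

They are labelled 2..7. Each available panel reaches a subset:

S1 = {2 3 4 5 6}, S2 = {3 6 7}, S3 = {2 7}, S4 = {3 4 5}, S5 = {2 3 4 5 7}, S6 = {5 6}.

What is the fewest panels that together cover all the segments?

S1 and S5 together: S1 ∪ S5 = {2, 3, 4, 5, 6, 7} — every segment is covered.
No single panel has all 6 segments (the largest, S1, has 5), so 2 is optimal.

2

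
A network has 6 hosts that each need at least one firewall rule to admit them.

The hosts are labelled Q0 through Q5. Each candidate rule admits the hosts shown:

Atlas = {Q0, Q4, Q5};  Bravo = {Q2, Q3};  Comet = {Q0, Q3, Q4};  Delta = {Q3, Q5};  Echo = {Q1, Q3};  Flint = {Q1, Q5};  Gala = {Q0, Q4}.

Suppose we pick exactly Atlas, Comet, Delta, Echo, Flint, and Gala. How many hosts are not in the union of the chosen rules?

Union of Atlas, Comet, Delta, Echo, Flint, Gala = {Q0, Q1, Q3, Q4, Q5}.
Not covered: Q2 — 1 host.

1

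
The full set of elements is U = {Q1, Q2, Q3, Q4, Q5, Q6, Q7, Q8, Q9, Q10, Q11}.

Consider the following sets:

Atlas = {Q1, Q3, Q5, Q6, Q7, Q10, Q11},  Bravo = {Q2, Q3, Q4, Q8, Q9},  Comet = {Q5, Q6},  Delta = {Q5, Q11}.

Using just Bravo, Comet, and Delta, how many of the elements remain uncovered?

3

Union of Bravo, Comet, Delta = {Q2, Q3, Q4, Q5, Q6, Q8, Q9, Q11}.
Not covered: Q1, Q7, Q10 — 3 elements.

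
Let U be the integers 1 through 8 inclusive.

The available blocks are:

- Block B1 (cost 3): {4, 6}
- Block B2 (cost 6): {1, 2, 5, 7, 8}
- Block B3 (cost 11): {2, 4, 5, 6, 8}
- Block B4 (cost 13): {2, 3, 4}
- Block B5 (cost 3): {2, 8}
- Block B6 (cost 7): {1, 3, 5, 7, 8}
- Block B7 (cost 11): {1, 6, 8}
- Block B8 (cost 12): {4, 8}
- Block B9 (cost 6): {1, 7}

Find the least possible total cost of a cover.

B1, B5, B6 together cover every item (B1 ∪ B5 ∪ B6 = {1, 2, 3, 4, 5, 6, 7, 8}); total cost 3 + 3 + 7 = 13.
The greedy pick B2, B1, B6 costs 16; no covering selection beats 13.

13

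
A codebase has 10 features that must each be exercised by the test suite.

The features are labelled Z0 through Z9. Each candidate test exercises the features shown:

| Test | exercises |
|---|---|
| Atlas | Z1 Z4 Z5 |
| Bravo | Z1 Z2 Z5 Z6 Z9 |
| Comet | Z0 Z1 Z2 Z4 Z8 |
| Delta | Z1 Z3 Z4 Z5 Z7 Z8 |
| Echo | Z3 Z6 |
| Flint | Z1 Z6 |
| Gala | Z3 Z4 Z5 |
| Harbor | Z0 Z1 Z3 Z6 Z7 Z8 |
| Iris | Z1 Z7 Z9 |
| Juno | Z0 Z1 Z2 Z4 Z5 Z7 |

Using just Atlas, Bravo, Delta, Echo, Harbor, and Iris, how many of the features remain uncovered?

Union of Atlas, Bravo, Delta, Echo, Harbor, Iris = {Z0, Z1, Z2, Z3, Z4, Z5, Z6, Z7, Z8, Z9} — that's every feature, so 0 are uncovered.

0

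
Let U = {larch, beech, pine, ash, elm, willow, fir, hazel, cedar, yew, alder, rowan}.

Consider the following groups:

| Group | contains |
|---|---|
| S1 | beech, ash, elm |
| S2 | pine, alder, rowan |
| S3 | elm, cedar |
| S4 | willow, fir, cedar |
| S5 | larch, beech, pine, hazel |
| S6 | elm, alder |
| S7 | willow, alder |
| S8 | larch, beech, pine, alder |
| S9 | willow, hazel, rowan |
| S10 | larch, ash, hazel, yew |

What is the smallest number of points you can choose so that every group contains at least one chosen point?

4

Take H = {larch, pine, elm, willow}. Each listed group contains at least one of these, so H is a hitting set of size 4.
No choice of 3 points meets every group, so 4 is the minimum.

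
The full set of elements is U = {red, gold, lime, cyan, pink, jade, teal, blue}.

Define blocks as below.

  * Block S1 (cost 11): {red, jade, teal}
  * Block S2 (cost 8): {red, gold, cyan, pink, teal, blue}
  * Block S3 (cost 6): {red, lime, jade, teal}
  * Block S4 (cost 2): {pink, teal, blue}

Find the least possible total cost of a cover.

S2, S3 together cover every element (S2 ∪ S3 = {red, gold, lime, cyan, pink, jade, teal, blue}); total cost 8 + 6 = 14.
The greedy pick S4, S3, S2 costs 16; no covering selection beats 14.

14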